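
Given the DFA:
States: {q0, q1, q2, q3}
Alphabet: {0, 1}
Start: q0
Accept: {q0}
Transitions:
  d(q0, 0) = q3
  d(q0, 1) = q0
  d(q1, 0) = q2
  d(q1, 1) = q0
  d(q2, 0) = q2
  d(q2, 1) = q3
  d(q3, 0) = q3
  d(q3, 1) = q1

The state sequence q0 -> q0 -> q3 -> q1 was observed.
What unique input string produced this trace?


Trace back each transition to find the symbol:
  q0 --[1]--> q0
  q0 --[0]--> q3
  q3 --[1]--> q1

"101"


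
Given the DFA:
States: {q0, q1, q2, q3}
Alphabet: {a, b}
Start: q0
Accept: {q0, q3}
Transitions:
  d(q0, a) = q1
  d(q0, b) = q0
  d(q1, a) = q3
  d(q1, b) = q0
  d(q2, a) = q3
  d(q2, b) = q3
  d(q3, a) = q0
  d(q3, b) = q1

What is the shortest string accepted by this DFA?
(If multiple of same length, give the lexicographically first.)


BFS by string length (lex-first path to each state shown):
  len 0: q0<-""
Found accept state at length 0.

"" (empty string)


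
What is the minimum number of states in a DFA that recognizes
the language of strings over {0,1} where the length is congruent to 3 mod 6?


States track (length) mod 6.
Need 6 states: one per remainder 0..5; accept = remainder 3.

6


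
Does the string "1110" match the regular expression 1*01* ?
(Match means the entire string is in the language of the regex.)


|string| = 4; first = '1'; last = '0'

Yes, "1110" matches 1*01*


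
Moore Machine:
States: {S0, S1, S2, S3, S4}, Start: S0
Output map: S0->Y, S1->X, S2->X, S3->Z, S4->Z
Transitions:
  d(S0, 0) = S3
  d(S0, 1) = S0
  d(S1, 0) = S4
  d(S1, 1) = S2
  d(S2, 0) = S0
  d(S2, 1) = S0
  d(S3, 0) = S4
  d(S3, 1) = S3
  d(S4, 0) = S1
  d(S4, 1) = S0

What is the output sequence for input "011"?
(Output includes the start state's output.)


Start: S0 (output Y)
  --0--> S3 (output Z)
  --1--> S3 (output Z)
  --1--> S3 (output Z)

"YZZZ"


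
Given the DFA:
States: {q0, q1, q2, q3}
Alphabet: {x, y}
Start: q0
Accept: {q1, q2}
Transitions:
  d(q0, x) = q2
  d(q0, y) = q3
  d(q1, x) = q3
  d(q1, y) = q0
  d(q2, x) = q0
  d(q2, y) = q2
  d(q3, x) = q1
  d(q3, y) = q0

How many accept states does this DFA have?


Accept states listed: {q1, q2}
Counting: q1(1) q2(2)

2


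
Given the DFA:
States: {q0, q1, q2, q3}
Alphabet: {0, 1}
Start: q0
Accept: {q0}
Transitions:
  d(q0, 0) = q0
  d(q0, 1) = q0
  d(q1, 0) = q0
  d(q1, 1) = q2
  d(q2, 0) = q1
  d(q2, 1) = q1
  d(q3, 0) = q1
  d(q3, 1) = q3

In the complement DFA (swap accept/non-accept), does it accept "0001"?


Trace: q0 -> q0 -> q0 -> q0 -> q0
Final: q0
Original accept: {q0}
Complement: q0 is in original accept

No, complement rejects (original accepts)


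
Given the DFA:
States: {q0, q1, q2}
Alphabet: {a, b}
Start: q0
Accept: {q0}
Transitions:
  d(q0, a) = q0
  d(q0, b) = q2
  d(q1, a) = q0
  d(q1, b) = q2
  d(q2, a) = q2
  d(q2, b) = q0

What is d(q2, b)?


Looking up transition d(q2, b)

q0


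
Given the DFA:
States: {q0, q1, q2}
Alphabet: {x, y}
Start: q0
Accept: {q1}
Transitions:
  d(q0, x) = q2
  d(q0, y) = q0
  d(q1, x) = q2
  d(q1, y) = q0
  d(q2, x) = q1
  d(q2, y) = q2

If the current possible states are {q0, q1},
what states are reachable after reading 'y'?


Apply transition on 'y' from each current state:
  d(q0, y) = q0
  d(q1, y) = q0

{q0}


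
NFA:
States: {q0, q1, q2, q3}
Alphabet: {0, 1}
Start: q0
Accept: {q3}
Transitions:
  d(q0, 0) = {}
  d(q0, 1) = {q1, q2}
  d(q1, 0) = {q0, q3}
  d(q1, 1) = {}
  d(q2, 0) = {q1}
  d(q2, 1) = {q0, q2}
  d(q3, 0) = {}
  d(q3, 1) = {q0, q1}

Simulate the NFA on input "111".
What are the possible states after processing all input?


Start: {q0}
  --1--> {q1, q2}
  --1--> {q0, q2}
  --1--> {q0, q1, q2}

{q0, q1, q2}


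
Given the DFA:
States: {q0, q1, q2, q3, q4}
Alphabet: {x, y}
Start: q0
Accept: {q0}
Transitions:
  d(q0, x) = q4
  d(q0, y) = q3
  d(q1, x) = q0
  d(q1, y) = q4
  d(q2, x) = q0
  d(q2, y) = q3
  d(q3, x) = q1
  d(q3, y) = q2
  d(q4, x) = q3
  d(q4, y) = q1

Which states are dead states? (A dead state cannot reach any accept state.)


Forward reachability from each state:
  q0 -> reaches accept state q0 (live)
  q1 -> reaches accept state q0 (live)
  q2 -> reaches accept state q0 (live)
  q3 -> reaches accept state q0 (live)
  q4 -> reaches accept state q0 (live)

None (all states can reach an accept state)


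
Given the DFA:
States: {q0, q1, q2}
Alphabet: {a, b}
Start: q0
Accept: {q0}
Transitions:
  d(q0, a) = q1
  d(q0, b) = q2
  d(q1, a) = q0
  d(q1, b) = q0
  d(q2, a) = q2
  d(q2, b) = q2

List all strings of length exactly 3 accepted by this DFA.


All strings of length 3: 8 total
Accepted: 0

None


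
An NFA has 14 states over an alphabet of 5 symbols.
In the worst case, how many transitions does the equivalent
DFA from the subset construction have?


Subset construction: one DFA state per subset of NFA states = 2^14 = 16384 states.
Each DFA state has 5 outgoing transitions: 16384 * 5 = 81920

81920


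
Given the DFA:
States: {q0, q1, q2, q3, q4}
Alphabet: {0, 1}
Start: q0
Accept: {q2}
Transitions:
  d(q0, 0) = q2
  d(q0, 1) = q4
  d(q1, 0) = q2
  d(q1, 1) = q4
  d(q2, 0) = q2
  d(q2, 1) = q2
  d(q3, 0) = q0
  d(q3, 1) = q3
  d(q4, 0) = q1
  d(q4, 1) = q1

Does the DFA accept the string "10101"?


Trace: q0 -> q4 -> q1 -> q4 -> q1 -> q4
Final state: q4
Accept states: {q2}

No, rejected (final state q4 is not an accept state)


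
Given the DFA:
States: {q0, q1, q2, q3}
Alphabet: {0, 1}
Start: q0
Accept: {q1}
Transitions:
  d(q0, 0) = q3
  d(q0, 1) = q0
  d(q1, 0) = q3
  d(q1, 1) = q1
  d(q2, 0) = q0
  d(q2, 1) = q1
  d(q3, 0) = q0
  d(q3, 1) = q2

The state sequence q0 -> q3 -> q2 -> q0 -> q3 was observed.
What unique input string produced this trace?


Trace back each transition to find the symbol:
  q0 --[0]--> q3
  q3 --[1]--> q2
  q2 --[0]--> q0
  q0 --[0]--> q3

"0100"


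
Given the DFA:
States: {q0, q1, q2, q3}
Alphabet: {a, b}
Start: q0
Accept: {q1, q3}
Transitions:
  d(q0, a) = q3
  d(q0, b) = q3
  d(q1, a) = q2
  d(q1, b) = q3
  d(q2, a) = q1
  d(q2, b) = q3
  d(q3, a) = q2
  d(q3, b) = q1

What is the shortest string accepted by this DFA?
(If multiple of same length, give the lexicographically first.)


BFS by string length (lex-first path to each state shown):
  len 0: q0<-""
  len 1: q3<-"a"
Found accept state at length 1.

"a"


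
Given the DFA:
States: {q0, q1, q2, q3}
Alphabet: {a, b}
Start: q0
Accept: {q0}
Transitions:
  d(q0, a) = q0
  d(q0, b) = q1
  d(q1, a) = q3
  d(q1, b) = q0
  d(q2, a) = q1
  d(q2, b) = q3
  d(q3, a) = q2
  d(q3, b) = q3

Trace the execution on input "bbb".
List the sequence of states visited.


Input: bbb
d(q0, b) = q1
d(q1, b) = q0
d(q0, b) = q1


q0 -> q1 -> q0 -> q1


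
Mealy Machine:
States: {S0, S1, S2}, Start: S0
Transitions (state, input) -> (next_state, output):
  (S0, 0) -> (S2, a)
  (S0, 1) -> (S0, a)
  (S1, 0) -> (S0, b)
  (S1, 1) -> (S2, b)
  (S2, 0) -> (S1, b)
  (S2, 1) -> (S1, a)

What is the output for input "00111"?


Step-by-step:
  (S0, 0) -> (S2, a)
  (S2, 0) -> (S1, b)
  (S1, 1) -> (S2, b)
  (S2, 1) -> (S1, a)
  (S1, 1) -> (S2, b)

"abbab"


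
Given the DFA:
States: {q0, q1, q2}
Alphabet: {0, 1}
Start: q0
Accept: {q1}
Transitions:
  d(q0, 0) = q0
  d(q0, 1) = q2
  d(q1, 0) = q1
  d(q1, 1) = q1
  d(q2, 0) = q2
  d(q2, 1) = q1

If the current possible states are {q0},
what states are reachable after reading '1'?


Apply transition on '1' from each current state:
  d(q0, 1) = q2

{q2}


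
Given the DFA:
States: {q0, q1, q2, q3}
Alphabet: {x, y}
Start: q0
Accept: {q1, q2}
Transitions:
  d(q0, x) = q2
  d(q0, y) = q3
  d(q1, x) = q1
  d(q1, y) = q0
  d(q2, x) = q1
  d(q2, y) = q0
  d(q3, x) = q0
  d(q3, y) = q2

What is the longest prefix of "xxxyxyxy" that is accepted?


Run the DFA, marking each prefix where the state is accepting:
  "" -> q0 [reject]
  "x" -> q2 [accept]
  "xx" -> q1 [accept]
  "xxx" -> q1 [accept]
  "xxxy" -> q0 [reject]
  "xxxyx" -> q2 [accept]
  "xxxyxy" -> q0 [reject]
  "xxxyxyx" -> q2 [accept]
  "xxxyxyxy" -> q0 [reject]

"xxxyxyx"


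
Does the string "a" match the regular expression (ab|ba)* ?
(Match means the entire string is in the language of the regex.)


|string| = 1; first = 'a'; last = 'a'

No, "a" does not match (ab|ba)*


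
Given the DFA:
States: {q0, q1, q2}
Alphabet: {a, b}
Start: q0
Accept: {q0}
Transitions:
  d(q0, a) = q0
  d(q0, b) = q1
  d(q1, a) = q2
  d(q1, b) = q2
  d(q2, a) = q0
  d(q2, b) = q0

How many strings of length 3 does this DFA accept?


Enumerating all length-3 strings:
  "aaa" -> q0 [accept]
  "aab" -> q1 [reject]
  "aba" -> q2 [reject]
  "abb" -> q2 [reject]
  "baa" -> q0 [accept]
  "bab" -> q0 [accept]
  "bba" -> q0 [accept]
  "bbb" -> q0 [accept]

5 out of 8


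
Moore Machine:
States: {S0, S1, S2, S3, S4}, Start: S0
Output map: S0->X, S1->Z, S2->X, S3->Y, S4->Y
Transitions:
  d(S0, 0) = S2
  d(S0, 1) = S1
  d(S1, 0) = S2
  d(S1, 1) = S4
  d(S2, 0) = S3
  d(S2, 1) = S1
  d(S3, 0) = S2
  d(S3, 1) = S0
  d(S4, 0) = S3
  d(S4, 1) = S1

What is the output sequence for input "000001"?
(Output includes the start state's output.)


Start: S0 (output X)
  --0--> S2 (output X)
  --0--> S3 (output Y)
  --0--> S2 (output X)
  --0--> S3 (output Y)
  --0--> S2 (output X)
  --1--> S1 (output Z)

"XXYXYXZ"


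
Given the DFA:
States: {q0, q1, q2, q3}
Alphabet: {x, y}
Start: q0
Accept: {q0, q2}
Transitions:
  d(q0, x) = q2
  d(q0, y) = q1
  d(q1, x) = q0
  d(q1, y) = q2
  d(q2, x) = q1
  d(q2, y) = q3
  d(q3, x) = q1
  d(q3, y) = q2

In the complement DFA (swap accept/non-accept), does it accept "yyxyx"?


Trace: q0 -> q1 -> q2 -> q1 -> q2 -> q1
Final: q1
Original accept: {q0, q2}
Complement: q1 is not in original accept

Yes, complement accepts (original rejects)


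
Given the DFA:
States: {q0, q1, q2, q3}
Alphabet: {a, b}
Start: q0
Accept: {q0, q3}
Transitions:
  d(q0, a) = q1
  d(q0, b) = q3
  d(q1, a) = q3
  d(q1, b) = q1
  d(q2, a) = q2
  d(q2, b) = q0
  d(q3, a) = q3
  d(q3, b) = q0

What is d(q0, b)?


Looking up transition d(q0, b)

q3


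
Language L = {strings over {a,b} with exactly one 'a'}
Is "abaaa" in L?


count('a') = 4

No, "abaaa" is not in L


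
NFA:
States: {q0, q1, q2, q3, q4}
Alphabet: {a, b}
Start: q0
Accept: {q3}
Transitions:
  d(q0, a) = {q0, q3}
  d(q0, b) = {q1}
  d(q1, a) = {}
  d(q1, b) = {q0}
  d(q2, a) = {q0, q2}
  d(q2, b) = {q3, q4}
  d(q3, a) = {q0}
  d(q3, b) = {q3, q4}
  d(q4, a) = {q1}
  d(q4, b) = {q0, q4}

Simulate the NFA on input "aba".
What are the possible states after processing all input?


Start: {q0}
  --a--> {q0, q3}
  --b--> {q1, q3, q4}
  --a--> {q0, q1}

{q0, q1}


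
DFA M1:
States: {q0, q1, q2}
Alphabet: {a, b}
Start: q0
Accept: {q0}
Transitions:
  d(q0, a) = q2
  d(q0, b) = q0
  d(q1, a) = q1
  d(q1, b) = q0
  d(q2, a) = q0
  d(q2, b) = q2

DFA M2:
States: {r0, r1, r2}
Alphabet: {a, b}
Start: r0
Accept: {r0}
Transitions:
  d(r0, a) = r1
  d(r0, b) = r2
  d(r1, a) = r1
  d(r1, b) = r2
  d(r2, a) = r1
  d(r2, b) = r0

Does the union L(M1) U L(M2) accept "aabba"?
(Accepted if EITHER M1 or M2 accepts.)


M1: final=q2 accepted=False
M2: final=r1 accepted=False

No, union rejects (neither accepts)


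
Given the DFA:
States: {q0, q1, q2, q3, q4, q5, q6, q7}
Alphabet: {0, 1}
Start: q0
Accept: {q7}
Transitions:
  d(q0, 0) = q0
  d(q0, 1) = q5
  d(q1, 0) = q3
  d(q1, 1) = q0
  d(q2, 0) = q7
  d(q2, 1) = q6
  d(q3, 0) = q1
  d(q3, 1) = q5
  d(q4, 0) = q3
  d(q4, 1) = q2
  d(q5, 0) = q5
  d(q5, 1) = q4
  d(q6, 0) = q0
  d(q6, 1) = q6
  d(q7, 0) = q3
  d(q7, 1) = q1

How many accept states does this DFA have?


Accept states listed: {q7}
Counting: q7(1)

1


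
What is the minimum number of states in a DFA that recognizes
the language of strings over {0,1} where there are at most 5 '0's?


States: count = 0, 1, ..., 5 (all accepting; 6 states), plus a dead state for count > 5.
Total: 6 + 1 = 7.

7


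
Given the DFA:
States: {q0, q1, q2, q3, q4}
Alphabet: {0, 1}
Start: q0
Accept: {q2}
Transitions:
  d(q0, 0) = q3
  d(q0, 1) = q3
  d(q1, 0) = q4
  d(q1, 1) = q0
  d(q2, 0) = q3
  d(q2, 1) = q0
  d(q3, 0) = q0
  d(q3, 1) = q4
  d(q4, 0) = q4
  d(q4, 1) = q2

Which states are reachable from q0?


BFS from q0:
  layer 0: {q0}
  layer 1: {q3}
  layer 2: {q4}
  layer 3: {q2}

{q0, q2, q3, q4}


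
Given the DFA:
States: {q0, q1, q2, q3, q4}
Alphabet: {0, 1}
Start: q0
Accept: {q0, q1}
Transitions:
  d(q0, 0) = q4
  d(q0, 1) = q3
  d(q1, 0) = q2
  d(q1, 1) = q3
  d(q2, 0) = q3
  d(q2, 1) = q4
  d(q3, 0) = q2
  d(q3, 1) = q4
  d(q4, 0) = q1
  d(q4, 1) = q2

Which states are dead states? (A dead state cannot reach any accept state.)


Forward reachability from each state:
  q0 -> reaches accept state q0 (live)
  q1 -> reaches accept state q1 (live)
  q2 -> reaches accept state q1 (live)
  q3 -> reaches accept state q1 (live)
  q4 -> reaches accept state q1 (live)

None (all states can reach an accept state)


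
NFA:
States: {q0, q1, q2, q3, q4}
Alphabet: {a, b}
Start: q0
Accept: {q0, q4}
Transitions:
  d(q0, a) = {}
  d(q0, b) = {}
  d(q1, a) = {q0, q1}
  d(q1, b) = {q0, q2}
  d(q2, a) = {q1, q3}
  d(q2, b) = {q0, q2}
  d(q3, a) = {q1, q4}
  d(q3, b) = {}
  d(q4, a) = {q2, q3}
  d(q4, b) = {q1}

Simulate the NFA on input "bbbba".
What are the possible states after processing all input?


Start: {q0}
  --b--> {}
  --b--> {}
  --b--> {}
  --b--> {}
  --a--> {}

{} (empty set, no valid transitions)


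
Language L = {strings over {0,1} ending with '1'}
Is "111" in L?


last symbol = '1'

Yes, "111" is in L


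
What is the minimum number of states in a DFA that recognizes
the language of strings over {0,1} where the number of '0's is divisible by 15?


States track (count of '0') mod 15.
Need 15 states: one per remainder 0..14; accept = remainder 0.

15


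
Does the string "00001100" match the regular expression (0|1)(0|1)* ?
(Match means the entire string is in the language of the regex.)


|string| = 8; first = '0'; last = '0'

Yes, "00001100" matches (0|1)(0|1)*


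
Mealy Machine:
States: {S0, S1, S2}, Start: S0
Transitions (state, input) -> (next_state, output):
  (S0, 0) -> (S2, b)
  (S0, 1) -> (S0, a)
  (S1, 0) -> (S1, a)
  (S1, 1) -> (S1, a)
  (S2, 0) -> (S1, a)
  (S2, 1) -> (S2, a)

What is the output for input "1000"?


Step-by-step:
  (S0, 1) -> (S0, a)
  (S0, 0) -> (S2, b)
  (S2, 0) -> (S1, a)
  (S1, 0) -> (S1, a)

"abaa"


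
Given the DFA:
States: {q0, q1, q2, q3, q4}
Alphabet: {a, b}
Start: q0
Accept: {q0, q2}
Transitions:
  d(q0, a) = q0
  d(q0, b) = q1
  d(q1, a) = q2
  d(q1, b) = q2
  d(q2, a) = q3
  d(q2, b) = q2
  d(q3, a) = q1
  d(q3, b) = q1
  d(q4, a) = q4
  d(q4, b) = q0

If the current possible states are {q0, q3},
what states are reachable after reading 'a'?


Apply transition on 'a' from each current state:
  d(q0, a) = q0
  d(q3, a) = q1

{q0, q1}


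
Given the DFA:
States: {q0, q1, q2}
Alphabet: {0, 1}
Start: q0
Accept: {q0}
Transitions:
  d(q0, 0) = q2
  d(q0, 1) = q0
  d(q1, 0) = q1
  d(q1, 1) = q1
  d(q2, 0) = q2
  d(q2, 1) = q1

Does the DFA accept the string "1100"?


Trace: q0 -> q0 -> q0 -> q2 -> q2
Final state: q2
Accept states: {q0}

No, rejected (final state q2 is not an accept state)


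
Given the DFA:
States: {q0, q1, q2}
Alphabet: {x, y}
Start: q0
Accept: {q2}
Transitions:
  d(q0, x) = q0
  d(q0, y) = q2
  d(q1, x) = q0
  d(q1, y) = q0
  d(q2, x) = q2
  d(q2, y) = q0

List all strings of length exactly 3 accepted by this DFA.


All strings of length 3: 8 total
Accepted: 4

"xxy", "xyx", "yxx", "yyy"


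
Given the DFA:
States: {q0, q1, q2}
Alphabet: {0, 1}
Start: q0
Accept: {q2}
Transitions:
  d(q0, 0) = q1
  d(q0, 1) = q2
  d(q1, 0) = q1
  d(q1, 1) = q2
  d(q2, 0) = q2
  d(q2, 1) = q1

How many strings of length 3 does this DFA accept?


Enumerating all length-3 strings:
  "000" -> q1 [reject]
  "001" -> q2 [accept]
  "010" -> q2 [accept]
  "011" -> q1 [reject]
  "100" -> q2 [accept]
  "101" -> q1 [reject]
  "110" -> q1 [reject]
  "111" -> q2 [accept]

4 out of 8


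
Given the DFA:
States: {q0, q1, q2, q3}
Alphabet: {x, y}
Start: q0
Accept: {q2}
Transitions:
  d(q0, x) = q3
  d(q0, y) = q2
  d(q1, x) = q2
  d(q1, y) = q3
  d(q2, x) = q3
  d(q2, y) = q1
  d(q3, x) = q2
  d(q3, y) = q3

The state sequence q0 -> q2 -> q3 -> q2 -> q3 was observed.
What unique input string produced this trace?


Trace back each transition to find the symbol:
  q0 --[y]--> q2
  q2 --[x]--> q3
  q3 --[x]--> q2
  q2 --[x]--> q3

"yxxx"


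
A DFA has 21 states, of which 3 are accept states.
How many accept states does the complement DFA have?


Complement swaps accept and non-accept states.
21 - 3 = 18

18


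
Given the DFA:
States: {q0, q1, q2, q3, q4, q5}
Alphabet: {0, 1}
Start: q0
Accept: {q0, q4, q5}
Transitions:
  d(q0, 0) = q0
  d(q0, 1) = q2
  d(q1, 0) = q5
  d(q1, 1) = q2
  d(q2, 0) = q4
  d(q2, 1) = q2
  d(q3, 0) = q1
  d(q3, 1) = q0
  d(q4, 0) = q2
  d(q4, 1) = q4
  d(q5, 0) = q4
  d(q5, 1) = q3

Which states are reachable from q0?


BFS from q0:
  layer 0: {q0}
  layer 1: {q2}
  layer 2: {q4}

{q0, q2, q4}


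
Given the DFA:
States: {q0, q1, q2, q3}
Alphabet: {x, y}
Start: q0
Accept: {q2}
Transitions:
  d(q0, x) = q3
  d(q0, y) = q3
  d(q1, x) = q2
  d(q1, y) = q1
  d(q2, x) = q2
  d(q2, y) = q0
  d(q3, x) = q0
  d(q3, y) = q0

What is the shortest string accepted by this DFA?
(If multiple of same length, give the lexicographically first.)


BFS by string length (lex-first path to each state shown):
  len 0: q0<-""
  len 1: q3<-"x"
  len 2: q0<-"xx"
  len 3: q3<-"xxx"
  len 4: q0<-"xxxx"
  len 5: q3<-"xxxxx"
  len 6: q0<-"xxxxxx"
  len 7: q3<-"xxxxxxx"
  len 8: q0<-"xxxxxxxx"

No string accepted (empty language)


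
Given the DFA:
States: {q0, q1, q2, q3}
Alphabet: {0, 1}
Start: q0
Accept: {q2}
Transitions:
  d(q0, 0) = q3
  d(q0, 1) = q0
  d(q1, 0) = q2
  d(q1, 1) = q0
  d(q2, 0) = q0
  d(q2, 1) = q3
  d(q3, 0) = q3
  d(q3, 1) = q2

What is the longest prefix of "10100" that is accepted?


Run the DFA, marking each prefix where the state is accepting:
  "" -> q0 [reject]
  "1" -> q0 [reject]
  "10" -> q3 [reject]
  "101" -> q2 [accept]
  "1010" -> q0 [reject]
  "10100" -> q3 [reject]

"101"


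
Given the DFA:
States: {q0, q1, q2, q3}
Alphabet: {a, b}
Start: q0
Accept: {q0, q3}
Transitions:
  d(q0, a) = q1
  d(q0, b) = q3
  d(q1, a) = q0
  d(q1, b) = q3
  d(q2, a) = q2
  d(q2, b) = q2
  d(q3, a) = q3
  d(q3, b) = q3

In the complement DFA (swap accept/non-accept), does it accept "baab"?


Trace: q0 -> q3 -> q3 -> q3 -> q3
Final: q3
Original accept: {q0, q3}
Complement: q3 is in original accept

No, complement rejects (original accepts)


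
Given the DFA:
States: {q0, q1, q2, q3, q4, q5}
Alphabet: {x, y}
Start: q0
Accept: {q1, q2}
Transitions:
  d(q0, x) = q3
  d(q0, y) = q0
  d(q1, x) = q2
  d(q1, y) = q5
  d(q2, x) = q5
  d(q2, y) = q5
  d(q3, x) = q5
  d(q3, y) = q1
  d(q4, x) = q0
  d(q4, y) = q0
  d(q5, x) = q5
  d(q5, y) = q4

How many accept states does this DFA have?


Accept states listed: {q1, q2}
Counting: q1(1) q2(2)

2


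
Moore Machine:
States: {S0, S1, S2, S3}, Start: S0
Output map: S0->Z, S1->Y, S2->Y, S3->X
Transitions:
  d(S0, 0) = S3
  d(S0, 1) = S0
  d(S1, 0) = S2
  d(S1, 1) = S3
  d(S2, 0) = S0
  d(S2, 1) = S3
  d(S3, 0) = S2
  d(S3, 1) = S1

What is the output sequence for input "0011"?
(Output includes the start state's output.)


Start: S0 (output Z)
  --0--> S3 (output X)
  --0--> S2 (output Y)
  --1--> S3 (output X)
  --1--> S1 (output Y)

"ZXYXY"


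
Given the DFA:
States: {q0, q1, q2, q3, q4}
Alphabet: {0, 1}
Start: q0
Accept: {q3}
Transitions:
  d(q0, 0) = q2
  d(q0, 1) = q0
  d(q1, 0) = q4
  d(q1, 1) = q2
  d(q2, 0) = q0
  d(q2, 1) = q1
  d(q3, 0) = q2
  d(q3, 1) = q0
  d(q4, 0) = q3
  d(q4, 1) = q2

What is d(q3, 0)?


Looking up transition d(q3, 0)

q2


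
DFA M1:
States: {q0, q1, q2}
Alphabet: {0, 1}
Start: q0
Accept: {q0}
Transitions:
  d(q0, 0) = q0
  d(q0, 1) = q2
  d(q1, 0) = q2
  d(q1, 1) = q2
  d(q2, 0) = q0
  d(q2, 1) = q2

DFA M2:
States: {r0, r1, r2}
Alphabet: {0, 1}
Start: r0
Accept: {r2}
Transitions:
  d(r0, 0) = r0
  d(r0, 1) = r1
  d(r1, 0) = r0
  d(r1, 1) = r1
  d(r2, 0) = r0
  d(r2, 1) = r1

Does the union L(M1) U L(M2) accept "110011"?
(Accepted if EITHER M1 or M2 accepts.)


M1: final=q2 accepted=False
M2: final=r1 accepted=False

No, union rejects (neither accepts)


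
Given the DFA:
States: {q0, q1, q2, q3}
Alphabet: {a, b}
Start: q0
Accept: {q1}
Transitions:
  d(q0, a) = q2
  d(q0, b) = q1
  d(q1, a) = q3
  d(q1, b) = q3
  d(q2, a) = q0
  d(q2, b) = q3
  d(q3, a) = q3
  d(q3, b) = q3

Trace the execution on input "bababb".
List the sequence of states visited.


Input: bababb
d(q0, b) = q1
d(q1, a) = q3
d(q3, b) = q3
d(q3, a) = q3
d(q3, b) = q3
d(q3, b) = q3


q0 -> q1 -> q3 -> q3 -> q3 -> q3 -> q3


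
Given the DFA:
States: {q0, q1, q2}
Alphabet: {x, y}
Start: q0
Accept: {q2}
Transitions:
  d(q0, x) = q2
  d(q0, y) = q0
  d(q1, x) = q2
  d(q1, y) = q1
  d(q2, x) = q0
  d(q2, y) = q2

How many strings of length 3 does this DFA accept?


Enumerating all length-3 strings:
  "xxx" -> q2 [accept]
  "xxy" -> q0 [reject]
  "xyx" -> q0 [reject]
  "xyy" -> q2 [accept]
  "yxx" -> q0 [reject]
  "yxy" -> q2 [accept]
  "yyx" -> q2 [accept]
  "yyy" -> q0 [reject]

4 out of 8


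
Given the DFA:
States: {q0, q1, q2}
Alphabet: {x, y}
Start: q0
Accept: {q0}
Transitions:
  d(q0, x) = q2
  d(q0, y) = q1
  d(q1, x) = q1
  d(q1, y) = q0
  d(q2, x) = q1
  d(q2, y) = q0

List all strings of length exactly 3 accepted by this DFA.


All strings of length 3: 8 total
Accepted: 2

"xxy", "yxy"


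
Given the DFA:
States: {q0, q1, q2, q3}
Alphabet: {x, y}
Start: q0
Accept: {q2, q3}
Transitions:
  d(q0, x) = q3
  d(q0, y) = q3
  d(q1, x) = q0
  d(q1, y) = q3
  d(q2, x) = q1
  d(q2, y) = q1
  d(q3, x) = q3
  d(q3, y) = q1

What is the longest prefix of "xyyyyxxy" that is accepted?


Run the DFA, marking each prefix where the state is accepting:
  "" -> q0 [reject]
  "x" -> q3 [accept]
  "xy" -> q1 [reject]
  "xyy" -> q3 [accept]
  "xyyy" -> q1 [reject]
  "xyyyy" -> q3 [accept]
  "xyyyyx" -> q3 [accept]
  "xyyyyxx" -> q3 [accept]
  "xyyyyxxy" -> q1 [reject]

"xyyyyxx"


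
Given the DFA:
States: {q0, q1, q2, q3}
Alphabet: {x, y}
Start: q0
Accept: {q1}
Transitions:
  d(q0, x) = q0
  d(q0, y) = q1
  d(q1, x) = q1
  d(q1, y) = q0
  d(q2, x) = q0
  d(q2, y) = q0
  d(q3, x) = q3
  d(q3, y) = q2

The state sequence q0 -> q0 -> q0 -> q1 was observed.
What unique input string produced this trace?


Trace back each transition to find the symbol:
  q0 --[x]--> q0
  q0 --[x]--> q0
  q0 --[y]--> q1

"xxy"


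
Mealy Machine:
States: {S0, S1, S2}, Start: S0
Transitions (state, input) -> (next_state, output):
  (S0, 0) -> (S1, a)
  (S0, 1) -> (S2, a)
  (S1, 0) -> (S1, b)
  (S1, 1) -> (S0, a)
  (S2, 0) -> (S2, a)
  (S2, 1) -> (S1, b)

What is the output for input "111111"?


Step-by-step:
  (S0, 1) -> (S2, a)
  (S2, 1) -> (S1, b)
  (S1, 1) -> (S0, a)
  (S0, 1) -> (S2, a)
  (S2, 1) -> (S1, b)
  (S1, 1) -> (S0, a)

"abaaba"


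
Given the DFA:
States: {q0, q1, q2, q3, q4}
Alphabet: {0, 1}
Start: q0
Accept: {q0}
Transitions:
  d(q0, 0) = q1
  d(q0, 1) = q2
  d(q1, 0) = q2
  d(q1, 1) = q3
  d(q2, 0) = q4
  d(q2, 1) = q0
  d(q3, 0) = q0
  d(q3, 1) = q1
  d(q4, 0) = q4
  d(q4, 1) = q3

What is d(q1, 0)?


Looking up transition d(q1, 0)

q2


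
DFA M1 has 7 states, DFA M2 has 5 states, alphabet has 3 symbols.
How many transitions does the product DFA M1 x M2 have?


Product DFA has 7 * 5 = 35 states.
Each has 3 transitions: 35 * 3 = 105

105


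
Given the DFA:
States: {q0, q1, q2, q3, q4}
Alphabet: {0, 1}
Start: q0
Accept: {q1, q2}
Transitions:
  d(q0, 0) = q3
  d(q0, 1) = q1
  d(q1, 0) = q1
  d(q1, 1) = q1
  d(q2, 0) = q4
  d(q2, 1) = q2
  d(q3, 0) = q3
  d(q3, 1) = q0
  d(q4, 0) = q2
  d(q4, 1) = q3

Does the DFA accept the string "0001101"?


Trace: q0 -> q3 -> q3 -> q3 -> q0 -> q1 -> q1 -> q1
Final state: q1
Accept states: {q1, q2}

Yes, accepted (final state q1 is an accept state)


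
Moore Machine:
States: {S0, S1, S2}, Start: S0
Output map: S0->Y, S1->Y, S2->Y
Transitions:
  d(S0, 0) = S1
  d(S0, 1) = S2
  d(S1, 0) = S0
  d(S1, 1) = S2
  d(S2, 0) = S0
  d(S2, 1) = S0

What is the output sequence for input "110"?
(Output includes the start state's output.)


Start: S0 (output Y)
  --1--> S2 (output Y)
  --1--> S0 (output Y)
  --0--> S1 (output Y)

"YYYY"


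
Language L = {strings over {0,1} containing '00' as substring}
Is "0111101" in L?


'00' does not occur

No, "0111101" is not in L


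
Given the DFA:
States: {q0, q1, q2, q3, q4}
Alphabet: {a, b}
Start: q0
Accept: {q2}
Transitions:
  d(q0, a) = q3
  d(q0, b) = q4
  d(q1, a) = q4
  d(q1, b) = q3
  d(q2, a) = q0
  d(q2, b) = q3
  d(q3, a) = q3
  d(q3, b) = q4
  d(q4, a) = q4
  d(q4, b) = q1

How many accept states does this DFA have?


Accept states listed: {q2}
Counting: q2(1)

1


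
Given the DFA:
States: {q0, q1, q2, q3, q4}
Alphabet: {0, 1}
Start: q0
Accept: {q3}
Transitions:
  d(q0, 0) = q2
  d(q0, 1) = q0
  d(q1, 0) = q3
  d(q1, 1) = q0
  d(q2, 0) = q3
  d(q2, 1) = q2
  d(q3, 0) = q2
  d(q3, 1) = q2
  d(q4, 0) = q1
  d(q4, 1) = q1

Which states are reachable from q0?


BFS from q0:
  layer 0: {q0}
  layer 1: {q2}
  layer 2: {q3}

{q0, q2, q3}


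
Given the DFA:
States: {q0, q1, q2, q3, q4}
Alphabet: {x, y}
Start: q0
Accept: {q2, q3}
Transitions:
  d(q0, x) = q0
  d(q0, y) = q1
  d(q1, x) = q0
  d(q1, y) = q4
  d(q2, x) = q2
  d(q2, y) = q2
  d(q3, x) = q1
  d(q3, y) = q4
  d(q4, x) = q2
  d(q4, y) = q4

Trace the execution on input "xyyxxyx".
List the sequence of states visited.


Input: xyyxxyx
d(q0, x) = q0
d(q0, y) = q1
d(q1, y) = q4
d(q4, x) = q2
d(q2, x) = q2
d(q2, y) = q2
d(q2, x) = q2


q0 -> q0 -> q1 -> q4 -> q2 -> q2 -> q2 -> q2


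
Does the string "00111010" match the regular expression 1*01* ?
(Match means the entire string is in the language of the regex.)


|string| = 8; first = '0'; last = '0'

No, "00111010" does not match 1*01*


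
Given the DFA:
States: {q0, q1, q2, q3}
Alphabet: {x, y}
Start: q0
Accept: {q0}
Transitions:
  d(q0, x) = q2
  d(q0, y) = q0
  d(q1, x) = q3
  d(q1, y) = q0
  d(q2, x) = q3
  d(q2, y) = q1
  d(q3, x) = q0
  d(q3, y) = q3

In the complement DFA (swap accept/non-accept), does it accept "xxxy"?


Trace: q0 -> q2 -> q3 -> q0 -> q0
Final: q0
Original accept: {q0}
Complement: q0 is in original accept

No, complement rejects (original accepts)


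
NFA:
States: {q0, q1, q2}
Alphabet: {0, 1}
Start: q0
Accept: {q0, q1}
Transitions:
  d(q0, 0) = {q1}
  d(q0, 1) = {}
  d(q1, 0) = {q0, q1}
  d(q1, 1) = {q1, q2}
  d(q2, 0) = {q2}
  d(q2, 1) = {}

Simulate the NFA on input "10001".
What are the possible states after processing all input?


Start: {q0}
  --1--> {}
  --0--> {}
  --0--> {}
  --0--> {}
  --1--> {}

{} (empty set, no valid transitions)


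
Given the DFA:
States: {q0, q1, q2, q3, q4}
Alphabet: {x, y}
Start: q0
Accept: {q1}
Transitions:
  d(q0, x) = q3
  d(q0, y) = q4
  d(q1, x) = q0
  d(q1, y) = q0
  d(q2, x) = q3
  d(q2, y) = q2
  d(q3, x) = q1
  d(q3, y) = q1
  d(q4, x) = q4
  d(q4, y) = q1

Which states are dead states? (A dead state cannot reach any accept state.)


Forward reachability from each state:
  q0 -> reaches accept state q1 (live)
  q1 -> reaches accept state q1 (live)
  q2 -> reaches accept state q1 (live)
  q3 -> reaches accept state q1 (live)
  q4 -> reaches accept state q1 (live)

None (all states can reach an accept state)


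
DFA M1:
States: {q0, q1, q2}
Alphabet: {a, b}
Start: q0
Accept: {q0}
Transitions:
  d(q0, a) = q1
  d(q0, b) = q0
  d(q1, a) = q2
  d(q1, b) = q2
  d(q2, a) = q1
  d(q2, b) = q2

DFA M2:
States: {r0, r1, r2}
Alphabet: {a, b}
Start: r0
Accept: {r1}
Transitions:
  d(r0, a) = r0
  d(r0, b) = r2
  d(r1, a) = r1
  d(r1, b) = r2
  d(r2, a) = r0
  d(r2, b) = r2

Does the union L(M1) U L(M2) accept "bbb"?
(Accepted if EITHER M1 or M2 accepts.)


M1: final=q0 accepted=True
M2: final=r2 accepted=False

Yes, union accepts


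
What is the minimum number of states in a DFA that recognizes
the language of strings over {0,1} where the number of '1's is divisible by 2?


States track (count of '1') mod 2.
Need 2 states: one per remainder 0..1; accept = remainder 0.

2


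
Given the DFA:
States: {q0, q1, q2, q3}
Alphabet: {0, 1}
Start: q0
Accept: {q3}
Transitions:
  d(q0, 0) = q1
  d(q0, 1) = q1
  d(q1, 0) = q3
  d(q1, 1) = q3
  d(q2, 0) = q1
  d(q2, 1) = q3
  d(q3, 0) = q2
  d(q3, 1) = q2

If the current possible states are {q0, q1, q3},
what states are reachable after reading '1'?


Apply transition on '1' from each current state:
  d(q0, 1) = q1
  d(q1, 1) = q3
  d(q3, 1) = q2

{q1, q2, q3}


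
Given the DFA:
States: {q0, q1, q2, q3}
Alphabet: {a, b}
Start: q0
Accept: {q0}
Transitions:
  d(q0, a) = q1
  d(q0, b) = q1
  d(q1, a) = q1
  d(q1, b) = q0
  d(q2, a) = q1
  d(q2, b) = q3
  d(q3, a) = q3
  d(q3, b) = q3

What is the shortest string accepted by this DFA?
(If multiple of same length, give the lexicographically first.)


BFS by string length (lex-first path to each state shown):
  len 0: q0<-""
Found accept state at length 0.

"" (empty string)


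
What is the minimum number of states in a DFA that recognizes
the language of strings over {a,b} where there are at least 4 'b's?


States: count = 0, 1, ..., 3, and a final '>= 4' state.
Total: 4 + 1 = 5. Accept = '>= 4' state.

5


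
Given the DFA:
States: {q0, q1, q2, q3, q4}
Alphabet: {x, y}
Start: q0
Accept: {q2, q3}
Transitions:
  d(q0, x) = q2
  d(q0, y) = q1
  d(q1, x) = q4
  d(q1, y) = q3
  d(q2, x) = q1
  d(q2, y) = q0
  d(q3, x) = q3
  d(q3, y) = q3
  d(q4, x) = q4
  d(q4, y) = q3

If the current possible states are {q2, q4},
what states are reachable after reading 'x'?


Apply transition on 'x' from each current state:
  d(q2, x) = q1
  d(q4, x) = q4

{q1, q4}


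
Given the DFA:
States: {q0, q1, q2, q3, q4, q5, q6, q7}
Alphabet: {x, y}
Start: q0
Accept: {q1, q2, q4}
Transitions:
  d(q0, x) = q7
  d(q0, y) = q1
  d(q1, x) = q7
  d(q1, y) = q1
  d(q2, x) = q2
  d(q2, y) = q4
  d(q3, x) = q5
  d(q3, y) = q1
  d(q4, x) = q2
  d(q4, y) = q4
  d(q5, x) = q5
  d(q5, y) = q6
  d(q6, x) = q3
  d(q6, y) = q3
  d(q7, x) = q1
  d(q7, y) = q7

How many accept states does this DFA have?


Accept states listed: {q1, q2, q4}
Counting: q1(1) q2(2) q4(3)

3


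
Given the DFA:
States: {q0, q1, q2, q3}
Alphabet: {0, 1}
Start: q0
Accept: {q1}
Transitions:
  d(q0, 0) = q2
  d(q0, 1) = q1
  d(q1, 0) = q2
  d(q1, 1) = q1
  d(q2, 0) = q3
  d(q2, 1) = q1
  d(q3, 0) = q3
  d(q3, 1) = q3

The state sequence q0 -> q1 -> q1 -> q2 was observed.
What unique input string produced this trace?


Trace back each transition to find the symbol:
  q0 --[1]--> q1
  q1 --[1]--> q1
  q1 --[0]--> q2

"110"


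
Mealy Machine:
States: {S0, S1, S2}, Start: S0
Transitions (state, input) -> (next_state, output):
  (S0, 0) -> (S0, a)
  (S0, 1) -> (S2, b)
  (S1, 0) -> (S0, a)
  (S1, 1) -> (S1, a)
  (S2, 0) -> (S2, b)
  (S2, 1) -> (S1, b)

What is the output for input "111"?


Step-by-step:
  (S0, 1) -> (S2, b)
  (S2, 1) -> (S1, b)
  (S1, 1) -> (S1, a)

"bba"


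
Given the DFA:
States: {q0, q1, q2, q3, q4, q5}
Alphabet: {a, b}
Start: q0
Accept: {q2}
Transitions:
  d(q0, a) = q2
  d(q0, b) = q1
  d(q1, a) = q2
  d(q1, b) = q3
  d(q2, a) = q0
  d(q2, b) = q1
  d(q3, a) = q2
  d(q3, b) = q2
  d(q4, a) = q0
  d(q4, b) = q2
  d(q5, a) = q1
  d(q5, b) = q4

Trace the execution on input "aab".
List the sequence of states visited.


Input: aab
d(q0, a) = q2
d(q2, a) = q0
d(q0, b) = q1


q0 -> q2 -> q0 -> q1


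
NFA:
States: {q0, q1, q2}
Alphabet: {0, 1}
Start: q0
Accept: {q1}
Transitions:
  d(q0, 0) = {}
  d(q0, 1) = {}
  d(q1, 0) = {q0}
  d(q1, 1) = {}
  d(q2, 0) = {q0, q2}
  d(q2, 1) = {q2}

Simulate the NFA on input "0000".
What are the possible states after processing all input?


Start: {q0}
  --0--> {}
  --0--> {}
  --0--> {}
  --0--> {}

{} (empty set, no valid transitions)


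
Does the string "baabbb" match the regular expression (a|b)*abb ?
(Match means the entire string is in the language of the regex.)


|string| = 6; first = 'b'; last = 'b'

No, "baabbb" does not match (a|b)*abb


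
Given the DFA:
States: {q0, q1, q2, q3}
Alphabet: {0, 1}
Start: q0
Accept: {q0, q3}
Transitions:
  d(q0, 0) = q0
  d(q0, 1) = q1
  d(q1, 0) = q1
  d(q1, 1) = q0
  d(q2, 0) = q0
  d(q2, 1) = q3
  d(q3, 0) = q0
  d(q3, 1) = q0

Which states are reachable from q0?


BFS from q0:
  layer 0: {q0}
  layer 1: {q1}

{q0, q1}


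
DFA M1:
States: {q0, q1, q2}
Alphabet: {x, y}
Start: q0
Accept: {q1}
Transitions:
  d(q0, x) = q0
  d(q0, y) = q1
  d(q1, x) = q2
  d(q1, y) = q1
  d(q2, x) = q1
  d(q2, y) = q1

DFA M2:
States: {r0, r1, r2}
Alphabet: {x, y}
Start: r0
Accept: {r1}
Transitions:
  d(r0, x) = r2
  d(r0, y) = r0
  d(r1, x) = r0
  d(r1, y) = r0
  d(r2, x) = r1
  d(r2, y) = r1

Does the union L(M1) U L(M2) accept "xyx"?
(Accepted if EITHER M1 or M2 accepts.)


M1: final=q2 accepted=False
M2: final=r0 accepted=False

No, union rejects (neither accepts)


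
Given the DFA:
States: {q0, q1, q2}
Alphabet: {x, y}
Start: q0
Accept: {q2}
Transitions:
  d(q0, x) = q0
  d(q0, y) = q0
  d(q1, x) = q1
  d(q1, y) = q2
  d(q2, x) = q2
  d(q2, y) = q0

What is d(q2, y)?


Looking up transition d(q2, y)

q0


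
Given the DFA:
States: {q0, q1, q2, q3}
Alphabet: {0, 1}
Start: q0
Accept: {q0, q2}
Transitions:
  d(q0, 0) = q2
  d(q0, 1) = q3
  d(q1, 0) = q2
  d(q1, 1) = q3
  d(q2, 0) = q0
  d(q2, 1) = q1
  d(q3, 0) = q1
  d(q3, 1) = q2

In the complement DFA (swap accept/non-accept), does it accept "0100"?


Trace: q0 -> q2 -> q1 -> q2 -> q0
Final: q0
Original accept: {q0, q2}
Complement: q0 is in original accept

No, complement rejects (original accepts)


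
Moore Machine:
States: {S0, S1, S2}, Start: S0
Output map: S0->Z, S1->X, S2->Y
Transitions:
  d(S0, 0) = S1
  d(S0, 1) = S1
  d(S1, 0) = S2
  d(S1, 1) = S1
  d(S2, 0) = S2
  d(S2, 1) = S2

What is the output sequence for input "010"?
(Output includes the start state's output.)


Start: S0 (output Z)
  --0--> S1 (output X)
  --1--> S1 (output X)
  --0--> S2 (output Y)

"ZXXY"


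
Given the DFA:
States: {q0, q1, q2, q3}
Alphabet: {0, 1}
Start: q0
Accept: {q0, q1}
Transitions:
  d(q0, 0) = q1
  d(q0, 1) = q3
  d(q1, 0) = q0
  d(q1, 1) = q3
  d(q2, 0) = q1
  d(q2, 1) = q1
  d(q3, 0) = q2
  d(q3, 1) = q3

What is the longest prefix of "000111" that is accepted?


Run the DFA, marking each prefix where the state is accepting:
  "" -> q0 [accept]
  "0" -> q1 [accept]
  "00" -> q0 [accept]
  "000" -> q1 [accept]
  "0001" -> q3 [reject]
  "00011" -> q3 [reject]
  "000111" -> q3 [reject]

"000"


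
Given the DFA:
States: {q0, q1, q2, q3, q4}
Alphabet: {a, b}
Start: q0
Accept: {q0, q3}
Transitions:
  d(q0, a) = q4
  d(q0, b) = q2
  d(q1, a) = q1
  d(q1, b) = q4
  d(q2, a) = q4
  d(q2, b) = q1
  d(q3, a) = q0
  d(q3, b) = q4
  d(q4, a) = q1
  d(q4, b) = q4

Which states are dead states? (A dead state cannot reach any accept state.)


Forward reachability from each state:
  q0 -> reaches accept state q0 (live)
  q1 -> reaches {q1, q4}, no accept state (dead)
  q2 -> reaches {q1, q2, q4}, no accept state (dead)
  q3 -> reaches accept state q0 (live)
  q4 -> reaches {q1, q4}, no accept state (dead)

{q1, q2, q4}


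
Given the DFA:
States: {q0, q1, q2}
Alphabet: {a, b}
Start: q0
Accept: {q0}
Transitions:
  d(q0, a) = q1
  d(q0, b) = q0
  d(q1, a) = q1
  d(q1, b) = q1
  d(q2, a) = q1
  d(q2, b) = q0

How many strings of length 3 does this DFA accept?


Enumerating all length-3 strings:
  "aaa" -> q1 [reject]
  "aab" -> q1 [reject]
  "aba" -> q1 [reject]
  "abb" -> q1 [reject]
  "baa" -> q1 [reject]
  "bab" -> q1 [reject]
  "bba" -> q1 [reject]
  "bbb" -> q0 [accept]

1 out of 8


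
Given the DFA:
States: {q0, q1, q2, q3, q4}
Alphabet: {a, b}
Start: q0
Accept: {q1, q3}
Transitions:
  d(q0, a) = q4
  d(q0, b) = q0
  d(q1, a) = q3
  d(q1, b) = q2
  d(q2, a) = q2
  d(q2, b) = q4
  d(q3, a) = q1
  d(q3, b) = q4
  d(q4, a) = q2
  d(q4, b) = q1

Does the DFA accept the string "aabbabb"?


Trace: q0 -> q4 -> q2 -> q4 -> q1 -> q3 -> q4 -> q1
Final state: q1
Accept states: {q1, q3}

Yes, accepted (final state q1 is an accept state)


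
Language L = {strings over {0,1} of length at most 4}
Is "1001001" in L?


length = 7

No, "1001001" is not in L


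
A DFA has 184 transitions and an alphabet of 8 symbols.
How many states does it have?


Each state has exactly one transition per symbol.
states = transitions / |alphabet| = 184 / 8 = 23

23


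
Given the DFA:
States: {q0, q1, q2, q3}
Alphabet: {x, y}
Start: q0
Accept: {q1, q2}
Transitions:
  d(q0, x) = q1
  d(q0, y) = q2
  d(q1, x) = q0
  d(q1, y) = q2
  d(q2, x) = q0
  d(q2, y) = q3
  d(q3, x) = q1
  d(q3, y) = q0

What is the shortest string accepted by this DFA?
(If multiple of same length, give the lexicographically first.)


BFS by string length (lex-first path to each state shown):
  len 0: q0<-""
  len 1: q1<-"x", q2<-"y"
Found accept state at length 1.

"x"


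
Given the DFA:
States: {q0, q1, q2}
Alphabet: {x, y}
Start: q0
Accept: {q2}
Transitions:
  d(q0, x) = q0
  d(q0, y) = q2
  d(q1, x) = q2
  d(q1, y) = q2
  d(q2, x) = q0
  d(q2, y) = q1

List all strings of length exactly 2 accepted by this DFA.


All strings of length 2: 4 total
Accepted: 1

"xy"


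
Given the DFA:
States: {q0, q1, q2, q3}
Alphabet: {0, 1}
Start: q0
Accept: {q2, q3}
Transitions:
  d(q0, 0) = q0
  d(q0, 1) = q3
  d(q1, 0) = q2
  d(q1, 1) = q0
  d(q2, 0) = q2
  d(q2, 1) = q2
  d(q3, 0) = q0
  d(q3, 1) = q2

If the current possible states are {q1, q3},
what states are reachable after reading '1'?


Apply transition on '1' from each current state:
  d(q1, 1) = q0
  d(q3, 1) = q2

{q0, q2}


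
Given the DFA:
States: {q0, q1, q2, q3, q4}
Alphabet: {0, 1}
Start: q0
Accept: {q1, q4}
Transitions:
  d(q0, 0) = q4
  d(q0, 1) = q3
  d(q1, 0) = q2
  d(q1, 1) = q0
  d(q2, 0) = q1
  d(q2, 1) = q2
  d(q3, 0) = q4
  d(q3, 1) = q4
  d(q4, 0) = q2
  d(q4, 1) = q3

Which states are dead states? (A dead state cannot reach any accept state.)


Forward reachability from each state:
  q0 -> reaches accept state q1 (live)
  q1 -> reaches accept state q1 (live)
  q2 -> reaches accept state q1 (live)
  q3 -> reaches accept state q1 (live)
  q4 -> reaches accept state q1 (live)

None (all states can reach an accept state)


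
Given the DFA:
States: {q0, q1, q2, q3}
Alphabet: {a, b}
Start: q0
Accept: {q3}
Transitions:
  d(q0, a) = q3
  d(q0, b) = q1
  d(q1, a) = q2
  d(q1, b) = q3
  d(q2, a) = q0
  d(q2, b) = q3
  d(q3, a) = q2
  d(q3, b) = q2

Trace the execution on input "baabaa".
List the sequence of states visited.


Input: baabaa
d(q0, b) = q1
d(q1, a) = q2
d(q2, a) = q0
d(q0, b) = q1
d(q1, a) = q2
d(q2, a) = q0


q0 -> q1 -> q2 -> q0 -> q1 -> q2 -> q0


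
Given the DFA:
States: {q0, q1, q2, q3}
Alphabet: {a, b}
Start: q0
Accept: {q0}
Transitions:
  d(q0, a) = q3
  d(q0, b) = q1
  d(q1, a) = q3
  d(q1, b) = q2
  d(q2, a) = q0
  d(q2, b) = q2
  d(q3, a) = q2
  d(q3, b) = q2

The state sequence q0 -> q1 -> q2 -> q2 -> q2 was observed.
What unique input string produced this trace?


Trace back each transition to find the symbol:
  q0 --[b]--> q1
  q1 --[b]--> q2
  q2 --[b]--> q2
  q2 --[b]--> q2

"bbbb"


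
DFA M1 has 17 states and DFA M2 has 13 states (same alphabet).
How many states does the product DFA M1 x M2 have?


Product construction pairs every M1 state with every M2 state.
17 * 13 = 221

221


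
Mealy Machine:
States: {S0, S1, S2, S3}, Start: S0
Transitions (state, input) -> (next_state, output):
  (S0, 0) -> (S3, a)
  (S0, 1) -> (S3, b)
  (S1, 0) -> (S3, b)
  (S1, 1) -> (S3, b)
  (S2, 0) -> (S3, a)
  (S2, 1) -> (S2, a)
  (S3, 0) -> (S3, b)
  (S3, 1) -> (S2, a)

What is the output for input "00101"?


Step-by-step:
  (S0, 0) -> (S3, a)
  (S3, 0) -> (S3, b)
  (S3, 1) -> (S2, a)
  (S2, 0) -> (S3, a)
  (S3, 1) -> (S2, a)

"abaaa"


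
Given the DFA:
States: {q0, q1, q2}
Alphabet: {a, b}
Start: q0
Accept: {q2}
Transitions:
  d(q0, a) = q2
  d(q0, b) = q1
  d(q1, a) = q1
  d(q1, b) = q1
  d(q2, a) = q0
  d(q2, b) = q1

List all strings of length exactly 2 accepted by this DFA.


All strings of length 2: 4 total
Accepted: 0

None
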